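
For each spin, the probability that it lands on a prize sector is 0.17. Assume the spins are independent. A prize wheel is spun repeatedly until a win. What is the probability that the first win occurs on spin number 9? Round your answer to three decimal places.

Geometric (trials to first success), p = 0.17.
P(Y = 9) = (1−p)^8 · p = 0.22523 · 0.17 = 0.03829

0.038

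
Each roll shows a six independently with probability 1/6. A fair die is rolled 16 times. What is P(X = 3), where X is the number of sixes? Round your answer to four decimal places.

X ~ Binomial(n=16, p=0.166667).
P(X=3) = C(16,3) · p^3 · (1−p)^13
= 560 · 0.0046296 · 0.093464 = 0.242314

0.2423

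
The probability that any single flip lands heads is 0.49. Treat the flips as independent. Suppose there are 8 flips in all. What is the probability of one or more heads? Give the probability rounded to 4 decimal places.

0.9954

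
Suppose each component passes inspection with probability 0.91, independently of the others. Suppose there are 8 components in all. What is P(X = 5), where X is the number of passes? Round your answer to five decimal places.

X ~ Binomial(n=8, p=0.91).
P(X=5) = C(8,5) · p^5 · (1−p)^3
= 56 · 0.62403 · 0.000729 = 0.0254755

0.02548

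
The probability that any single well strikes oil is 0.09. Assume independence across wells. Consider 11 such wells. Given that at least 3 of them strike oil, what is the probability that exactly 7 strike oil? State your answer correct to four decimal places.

0.0002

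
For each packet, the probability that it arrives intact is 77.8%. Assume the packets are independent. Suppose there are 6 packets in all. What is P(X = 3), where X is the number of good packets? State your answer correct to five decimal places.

0.10305

X ~ Binomial(n=6, p=0.778).
P(X=3) = C(6,3) · p^3 · (1−p)^3
= 20 · 0.47091 · 0.010941 = 0.1030452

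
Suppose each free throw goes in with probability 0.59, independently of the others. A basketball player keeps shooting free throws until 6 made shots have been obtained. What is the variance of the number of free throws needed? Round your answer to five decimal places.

7.06693

Y = total free throws until the sixth success; negative binomial with r=6, p=0.59.
Var(Y) = r(1−p)/p² = 6·0.41 / 0.59² = 7.0669348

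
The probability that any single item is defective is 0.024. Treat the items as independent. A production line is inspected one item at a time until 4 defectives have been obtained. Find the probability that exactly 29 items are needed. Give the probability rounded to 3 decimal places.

0.001

Y = trial on which the fourth success occurs; negative binomial, r=4, p=0.024.
P(Y=29) = C(28,3) · p^4 · (1−p)^25
= 3276 · 3.3178e-07 · 0.54481 = 0.00059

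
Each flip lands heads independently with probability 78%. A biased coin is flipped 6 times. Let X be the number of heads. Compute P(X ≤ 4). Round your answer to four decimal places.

X ~ Binomial(6, 0.78); P(X ≤ 4) = Σ C(6,k) p^k (1−p)^(6−k) over k:
  k=0: C(6,0)·0.78^0·0.22^6 = 0.000113
  k=1: C(6,1)·0.78^1·0.22^5 = 0.002412
  k=2: C(6,2)·0.78^2·0.22^4 = 0.021378
  k=3: C(6,3)·0.78^3·0.22^3 = 0.101061
  k=4: C(6,4)·0.78^4·0.22^2 = 0.268729
Total = 0.393693

0.3937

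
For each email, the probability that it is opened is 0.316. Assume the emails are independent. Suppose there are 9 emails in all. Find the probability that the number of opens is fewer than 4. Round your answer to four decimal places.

X ~ Binomial(9, 0.316); P(X ≤ 3) = Σ C(9,k) p^k (1−p)^(9−k) over k:
  k=0: C(9,0)·0.316^0·0.684^9 = 0.032772
  k=1: C(9,1)·0.316^1·0.684^8 = 0.136263
  k=2: C(9,2)·0.316^2·0.684^7 = 0.251808
  k=3: C(9,3)·0.316^3·0.684^6 = 0.271442
Total = 0.692285

0.6923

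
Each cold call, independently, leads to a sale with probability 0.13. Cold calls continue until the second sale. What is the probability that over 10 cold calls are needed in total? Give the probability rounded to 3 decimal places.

0.620

Needing more than 10 cold calls ⇔ fewer than 2 successes in the first 10. With X ~ Binomial(10, 0.13), P(Y > 10) = P(X ≤ 1).
  k=0: C(10,0)·0.13^0·0.87^10 = 0.24842
  k=1: C(10,1)·0.13^1·0.87^9 = 0.37121
P(X ≤ 1) = 0.61963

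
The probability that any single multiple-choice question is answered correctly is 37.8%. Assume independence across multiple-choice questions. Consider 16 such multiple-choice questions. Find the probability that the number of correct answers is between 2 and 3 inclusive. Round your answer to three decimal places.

0.085

X ~ Binomial(16, 0.378); P(2 ≤ X ≤ 3) = Σ C(16,k) p^k (1−p)^(16−k) over k:
  k=2: C(16,2)·0.378^2·0.622^14 = 0.02224
  k=3: C(16,3)·0.378^3·0.622^13 = 0.06309
Total = 0.08533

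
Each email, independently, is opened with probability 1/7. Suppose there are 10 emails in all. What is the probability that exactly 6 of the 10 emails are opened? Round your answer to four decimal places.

X ~ Binomial(n=10, p=0.142857).
P(X=6) = C(10,6) · p^6 · (1−p)^4
= 210 · 8.4999e-06 · 0.53978 = 0.000963

0.0010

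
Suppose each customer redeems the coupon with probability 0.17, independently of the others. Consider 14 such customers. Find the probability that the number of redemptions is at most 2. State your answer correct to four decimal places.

0.5659

X ~ Binomial(14, 0.17); P(X ≤ 2) = Σ C(14,k) p^k (1−p)^(14−k) over k:
  k=0: C(14,0)·0.17^0·0.83^14 = 0.073637
  k=1: C(14,1)·0.17^1·0.83^13 = 0.211151
  k=2: C(14,2)·0.17^2·0.83^12 = 0.281110
Total = 0.565897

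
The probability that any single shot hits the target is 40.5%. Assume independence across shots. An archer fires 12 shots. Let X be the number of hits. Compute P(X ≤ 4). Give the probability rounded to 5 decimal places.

X ~ Binomial(12, 0.405); P(X ≤ 4) = Σ C(12,k) p^k (1−p)^(12−k) over k:
  k=0: C(12,0)·0.405^0·0.595^12 = 0.0019688
  k=1: C(12,1)·0.405^1·0.595^11 = 0.0160814
  k=2: C(12,2)·0.405^2·0.595^10 = 0.0602038
  k=3: C(12,3)·0.405^3·0.595^9 = 0.1365968
  k=4: C(12,4)·0.405^4·0.595^8 = 0.2091997
Total = 0.4240504

0.42405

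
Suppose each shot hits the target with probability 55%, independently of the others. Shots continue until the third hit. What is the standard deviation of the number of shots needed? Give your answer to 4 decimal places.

2.1125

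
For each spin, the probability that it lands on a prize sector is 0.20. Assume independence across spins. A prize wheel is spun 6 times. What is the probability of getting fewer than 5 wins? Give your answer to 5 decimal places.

0.99840

X ~ Binomial(6, 0.20); P(X ≤ 4) = Σ C(6,k) p^k (1−p)^(6−k) over k:
  k=0: C(6,0)·0.20^0·0.80^6 = 0.2621440
  k=1: C(6,1)·0.20^1·0.80^5 = 0.3932160
  k=2: C(6,2)·0.20^2·0.80^4 = 0.2457600
  k=3: C(6,3)·0.20^3·0.80^3 = 0.0819200
  k=4: C(6,4)·0.20^4·0.80^2 = 0.0153600
Total = 0.9984000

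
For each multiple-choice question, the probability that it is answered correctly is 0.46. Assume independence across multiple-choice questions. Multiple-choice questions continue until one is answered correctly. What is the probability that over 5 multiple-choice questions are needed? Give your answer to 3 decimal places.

Y = number of multiple-choice questions to the first success; geometric, p = 0.46.
P(Y > 5) = P(first 5 all fail) = (1−p)^5 = 0.04592

0.046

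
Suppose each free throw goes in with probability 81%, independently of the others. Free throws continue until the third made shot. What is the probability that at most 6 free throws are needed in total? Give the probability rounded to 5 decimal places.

0.98592

Finishing within 6 free throws ⇔ at least 3 successes in the first 6. With X ~ Binomial(6, 0.81), P(Y ≤ 6) = 1 − P(X ≤ 2).
  k=0: C(6,0)·0.81^0·0.19^6 = 0.0000470
  k=1: C(6,1)·0.81^1·0.19^5 = 0.0012034
  k=2: C(6,2)·0.81^2·0.19^4 = 0.0128255
1 − 0.0140760 = 0.9859240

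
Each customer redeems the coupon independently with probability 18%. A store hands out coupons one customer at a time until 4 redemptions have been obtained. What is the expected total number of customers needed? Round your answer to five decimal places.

Y = total customers until the fourth success; negative binomial with r=4, p=0.18.
E[Y] = r / p = 4 / 0.18 = 22.2222222

22.22222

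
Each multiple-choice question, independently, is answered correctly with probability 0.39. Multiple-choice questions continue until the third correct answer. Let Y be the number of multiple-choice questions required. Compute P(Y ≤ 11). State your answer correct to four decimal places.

Finishing within 11 multiple-choice questions ⇔ at least 3 successes in the first 11. With X ~ Binomial(11, 0.39), P(Y ≤ 11) = 1 − P(X ≤ 2).
  k=0: C(11,0)·0.39^0·0.61^11 = 0.004351
  k=1: C(11,1)·0.39^1·0.61^10 = 0.030602
  k=2: C(11,2)·0.39^2·0.61^9 = 0.097827
1 − 0.132781 = 0.867219

0.8672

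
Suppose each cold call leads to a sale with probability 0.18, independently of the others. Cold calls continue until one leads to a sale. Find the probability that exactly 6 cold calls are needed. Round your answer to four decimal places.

0.0667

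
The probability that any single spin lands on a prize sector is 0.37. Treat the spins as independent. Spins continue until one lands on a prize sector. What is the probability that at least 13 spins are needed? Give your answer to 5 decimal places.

0.00391

Y = number of spins to the first success; geometric, p = 0.37.
P(Y > 12) = P(first 12 all fail) = (1−p)^12 = 0.0039092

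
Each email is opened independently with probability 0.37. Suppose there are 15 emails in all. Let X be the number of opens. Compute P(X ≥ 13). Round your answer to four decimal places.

0.0001

X ~ Binomial(15, 0.37); P(X ≥ 13) = Σ C(15,k) p^k (1−p)^(15−k) over k:
  k=13: C(15,13)·0.37^13·0.63^2 = 0.000102
  k=14: C(15,14)·0.37^14·0.63^1 = 0.000009
  k=15: C(15,15)·0.37^15·0.63^0 = 0.000000
Total = 0.000110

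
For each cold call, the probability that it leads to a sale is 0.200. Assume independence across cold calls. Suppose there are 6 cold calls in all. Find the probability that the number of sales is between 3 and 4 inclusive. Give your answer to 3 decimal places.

X ~ Binomial(6, 0.20); P(3 ≤ X ≤ 4) = Σ C(6,k) p^k (1−p)^(6−k) over k:
  k=3: C(6,3)·0.20^3·0.80^3 = 0.08192
  k=4: C(6,4)·0.20^4·0.80^2 = 0.01536
Total = 0.09728

0.097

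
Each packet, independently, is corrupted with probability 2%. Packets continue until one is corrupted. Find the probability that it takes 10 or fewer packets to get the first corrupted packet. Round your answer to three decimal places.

0.183

Y = number of packets to the first success; geometric, p = 0.02.
P(Y ≤ 10) = 1 − (1−p)^10 = 1 − 0.81707 = 0.18293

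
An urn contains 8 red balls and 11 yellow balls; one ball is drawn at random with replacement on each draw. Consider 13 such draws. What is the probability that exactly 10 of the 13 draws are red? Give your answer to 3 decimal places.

0.010

X ~ Binomial(n=13, p=0.421053).
P(X=10) = C(13,10) · p^10 · (1−p)^3
= 286 · 0.00017513 · 0.19405 = 0.00972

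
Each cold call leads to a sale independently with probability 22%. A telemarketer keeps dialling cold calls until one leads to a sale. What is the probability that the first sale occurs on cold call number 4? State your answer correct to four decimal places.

Geometric (trials to first success), p = 0.22.
P(Y = 4) = (1−p)^3 · p = 0.47455 · 0.22 = 0.104401

0.1044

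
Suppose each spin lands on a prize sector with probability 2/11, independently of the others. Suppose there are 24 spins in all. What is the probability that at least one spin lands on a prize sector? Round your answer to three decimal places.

0.992

P(at least one) = 1 − P(none) = 1 − (1 − 0.181818)^24
= 1 − 0.00810 = 0.99190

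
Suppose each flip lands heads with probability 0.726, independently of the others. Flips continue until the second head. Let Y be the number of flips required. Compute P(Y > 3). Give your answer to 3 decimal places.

0.184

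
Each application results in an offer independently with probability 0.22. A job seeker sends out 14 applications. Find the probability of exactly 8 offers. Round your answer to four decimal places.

0.0037

X ~ Binomial(n=14, p=0.22).
P(X=8) = C(14,8) · p^8 · (1−p)^6
= 3003 · 5.4876e-06 · 0.2252 = 0.003711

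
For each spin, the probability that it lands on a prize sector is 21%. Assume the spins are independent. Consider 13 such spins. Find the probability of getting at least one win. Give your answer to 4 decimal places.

P(at least one) = 1 − P(none) = 1 − (1 − 0.21)^13
= 1 − 0.046682 = 0.953318

0.9533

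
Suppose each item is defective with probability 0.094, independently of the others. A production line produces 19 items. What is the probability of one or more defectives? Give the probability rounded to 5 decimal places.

0.84674

P(at least one) = 1 − P(none) = 1 − (1 − 0.094)^19
= 1 − 0.1532624 = 0.8467376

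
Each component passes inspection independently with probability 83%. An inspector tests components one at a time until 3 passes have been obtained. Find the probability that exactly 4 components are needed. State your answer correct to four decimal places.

Y = trial on which the third success occurs; negative binomial, r=3, p=0.83.
P(Y=4) = C(3,2) · p^3 · (1−p)^1
= 3 · 0.57179 · 0.17 = 0.291611

0.2916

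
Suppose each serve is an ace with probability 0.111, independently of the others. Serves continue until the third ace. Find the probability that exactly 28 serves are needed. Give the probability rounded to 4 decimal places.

0.0253

Y = trial on which the third success occurs; negative binomial, r=3, p=0.111.
P(Y=28) = C(27,2) · p^3 · (1−p)^25
= 351 · 0.0013676 · 0.052789 = 0.025341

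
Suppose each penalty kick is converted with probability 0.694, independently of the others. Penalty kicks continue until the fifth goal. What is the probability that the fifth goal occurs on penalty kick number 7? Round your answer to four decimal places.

0.2261

Y = trial on which the fifth success occurs; negative binomial, r=5, p=0.694.
P(Y=7) = C(6,4) · p^5 · (1−p)^2
= 15 · 0.16099 · 0.093636 = 0.226116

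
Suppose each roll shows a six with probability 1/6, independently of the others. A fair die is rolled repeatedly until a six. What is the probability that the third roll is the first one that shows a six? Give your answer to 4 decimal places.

Geometric (trials to first success), p = 0.166667.
P(Y = 3) = (1−p)^2 · p = 0.69444 · 0.166667 = 0.115741

0.1157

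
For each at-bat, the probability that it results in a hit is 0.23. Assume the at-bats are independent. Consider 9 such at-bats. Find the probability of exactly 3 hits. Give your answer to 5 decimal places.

X ~ Binomial(n=9, p=0.23).
P(X=3) = C(9,3) · p^3 · (1−p)^6
= 84 · 0.012167 · 0.20842 = 0.2130135

0.21301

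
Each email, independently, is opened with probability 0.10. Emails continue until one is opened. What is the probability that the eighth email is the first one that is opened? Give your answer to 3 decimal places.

Geometric (trials to first success), p = 0.10.
P(Y = 8) = (1−p)^7 · p = 0.4783 · 0.10 = 0.04783

0.048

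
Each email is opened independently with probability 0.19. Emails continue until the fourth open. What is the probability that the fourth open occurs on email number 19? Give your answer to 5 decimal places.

0.04508

Y = trial on which the fourth success occurs; negative binomial, r=4, p=0.19.
P(Y=19) = C(18,3) · p^4 · (1−p)^15
= 816 · 0.0013032 · 0.042391 = 0.0450796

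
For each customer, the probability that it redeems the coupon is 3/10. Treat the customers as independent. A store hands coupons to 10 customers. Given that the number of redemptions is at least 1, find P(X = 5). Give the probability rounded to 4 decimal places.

X ~ Binomial(10, 0.30). Want P(X=5 | X≥1) = P(X=5) / P(X≥1).
P(X=5) = C(10,5)·0.30^5·0.70^5 = 0.102919
P(X≥1) = 1 − 0.028248 = 0.971752
Ratio = 0.102919 / 0.971752 = 0.105911

0.1059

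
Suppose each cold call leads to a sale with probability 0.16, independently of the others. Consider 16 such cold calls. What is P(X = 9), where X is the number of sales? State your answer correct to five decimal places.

0.00023

X ~ Binomial(n=16, p=0.16).
P(X=9) = C(16,9) · p^9 · (1−p)^7
= 11440 · 6.8719e-08 · 0.29509 = 0.0002320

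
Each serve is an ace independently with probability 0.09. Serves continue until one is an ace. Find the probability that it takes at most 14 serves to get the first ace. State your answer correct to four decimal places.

Y = number of serves to the first success; geometric, p = 0.09.
P(Y ≤ 14) = 1 − (1−p)^14 = 1 − 0.267042 = 0.732958

0.7330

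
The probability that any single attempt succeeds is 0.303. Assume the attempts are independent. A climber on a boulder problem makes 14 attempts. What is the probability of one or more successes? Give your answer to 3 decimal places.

P(at least one) = 1 − P(none) = 1 − (1 − 0.303)^14
= 1 − 0.00639 = 0.99361

0.994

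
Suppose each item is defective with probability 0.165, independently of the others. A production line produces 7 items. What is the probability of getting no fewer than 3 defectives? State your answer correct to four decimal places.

0.0934

X ~ Binomial(7, 0.165); P(X ≥ 3) = Σ C(7,k) p^k (1−p)^(7−k) over k:
  k=3: C(7,3)·0.165^3·0.835^4 = 0.076430
  k=4: C(7,4)·0.165^4·0.835^3 = 0.015103
  k=5: C(7,5)·0.165^5·0.835^2 = 0.001791
  k=6: C(7,6)·0.165^6·0.835^1 = 0.000118
  k=7: C(7,7)·0.165^7·0.835^0 = 0.000003
Total = 0.093445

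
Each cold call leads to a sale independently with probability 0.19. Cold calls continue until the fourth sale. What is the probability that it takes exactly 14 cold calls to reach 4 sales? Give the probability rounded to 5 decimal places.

Y = trial on which the fourth success occurs; negative binomial, r=4, p=0.19.
P(Y=14) = C(13,3) · p^4 · (1−p)^10
= 286 · 0.0013032 · 0.12158 = 0.0453138

0.04531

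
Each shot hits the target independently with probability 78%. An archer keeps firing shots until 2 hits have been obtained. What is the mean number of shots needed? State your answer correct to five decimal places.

2.56410

Y = total shots until the second success; negative binomial with r=2, p=0.78.
E[Y] = r / p = 2 / 0.78 = 2.5641026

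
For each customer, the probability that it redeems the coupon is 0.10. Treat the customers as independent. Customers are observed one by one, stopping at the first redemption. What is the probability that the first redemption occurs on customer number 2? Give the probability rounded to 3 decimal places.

0.090

Geometric (trials to first success), p = 0.10.
P(Y = 2) = (1−p)^1 · p = 0.9 · 0.10 = 0.09000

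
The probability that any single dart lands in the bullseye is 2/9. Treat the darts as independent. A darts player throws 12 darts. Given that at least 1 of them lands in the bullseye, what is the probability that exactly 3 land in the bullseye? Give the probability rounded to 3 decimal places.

X ~ Binomial(12, 0.222222). Want P(X=3 | X≥1) = P(X=3) / P(X≥1).
P(X=3) = C(12,3)·0.222222^3·0.777778^9 = 0.25147
P(X≥1) = 1 − 0.04901 = 0.95099
Ratio = 0.25147 / 0.95099 = 0.26443

0.264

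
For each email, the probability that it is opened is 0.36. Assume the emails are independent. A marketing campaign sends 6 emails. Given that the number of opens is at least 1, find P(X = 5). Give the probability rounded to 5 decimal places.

0.02493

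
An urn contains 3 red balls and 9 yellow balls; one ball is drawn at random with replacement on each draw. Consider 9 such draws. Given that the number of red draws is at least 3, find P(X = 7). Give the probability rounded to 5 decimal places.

0.00310

X ~ Binomial(9, 0.25). Want P(X=7 | X≥3) = P(X=7) / P(X≥3).
P(X=7) = C(9,7)·0.25^7·0.75^2 = 0.0012360
P(X≥3) = 1 − 0.0750847 − 0.2252541 − 0.3003387 = 0.3993225
Ratio = 0.0012360 / 0.3993225 = 0.0030951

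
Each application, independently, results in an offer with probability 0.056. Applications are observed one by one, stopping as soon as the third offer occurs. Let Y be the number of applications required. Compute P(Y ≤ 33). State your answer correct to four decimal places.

Finishing within 33 applications ⇔ at least 3 successes in the first 33. With X ~ Binomial(33, 0.056), P(Y ≤ 33) = 1 − P(X ≤ 2).
  k=0: C(33,0)·0.056^0·0.944^33 = 0.149306
  k=1: C(33,1)·0.056^1·0.944^32 = 0.292284
  k=2: C(33,2)·0.056^2·0.944^31 = 0.277423
1 − 0.719013 = 0.280987

0.2810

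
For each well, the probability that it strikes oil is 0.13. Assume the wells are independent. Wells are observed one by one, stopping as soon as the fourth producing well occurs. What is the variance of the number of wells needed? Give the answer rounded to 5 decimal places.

Y = total wells until the fourth success; negative binomial with r=4, p=0.13.
Var(Y) = r(1−p)/p² = 4·0.87 / 0.13² = 205.9171598

205.91716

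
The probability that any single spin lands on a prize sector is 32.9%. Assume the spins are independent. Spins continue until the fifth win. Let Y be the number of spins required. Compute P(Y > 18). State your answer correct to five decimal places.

Needing more than 18 spins ⇔ fewer than 5 successes in the first 18. With X ~ Binomial(18, 0.329), P(Y > 18) = P(X ≤ 4).
  k=0: C(18,0)·0.329^0·0.671^18 = 0.0007603
  k=1: C(18,1)·0.329^1·0.671^17 = 0.0067104
  k=2: C(18,2)·0.329^2·0.671^16 = 0.0279668
  k=3: C(18,3)·0.329^3·0.671^15 = 0.0731334
  k=4: C(18,4)·0.329^4·0.671^14 = 0.1344684
P(X ≤ 4) = 0.2430394

0.24304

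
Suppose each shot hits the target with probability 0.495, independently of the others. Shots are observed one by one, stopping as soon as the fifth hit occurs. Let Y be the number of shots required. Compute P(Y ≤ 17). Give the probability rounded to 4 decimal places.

0.9730

Finishing within 17 shots ⇔ at least 5 successes in the first 17. With X ~ Binomial(17, 0.495), P(Y ≤ 17) = 1 − P(X ≤ 4).
  k=0: C(17,0)·0.495^0·0.505^17 = 0.000009
  k=1: C(17,1)·0.495^1·0.505^16 = 0.000151
  k=2: C(17,2)·0.495^2·0.505^15 = 0.001181
  k=3: C(17,3)·0.495^3·0.505^14 = 0.005786
  k=4: C(17,4)·0.495^4·0.505^13 = 0.019851
1 − 0.026978 = 0.973022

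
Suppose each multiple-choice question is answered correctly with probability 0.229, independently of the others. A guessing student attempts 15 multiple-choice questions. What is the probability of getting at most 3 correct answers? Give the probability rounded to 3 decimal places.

X ~ Binomial(15, 0.229); P(X ≤ 3) = Σ C(15,k) p^k (1−p)^(15−k) over k:
  k=0: C(15,0)·0.229^0·0.771^15 = 0.02022
  k=1: C(15,1)·0.229^1·0.771^14 = 0.09009
  k=2: C(15,2)·0.229^2·0.771^13 = 0.18731
  k=3: C(15,3)·0.229^3·0.771^12 = 0.24109
Total = 0.53871

0.539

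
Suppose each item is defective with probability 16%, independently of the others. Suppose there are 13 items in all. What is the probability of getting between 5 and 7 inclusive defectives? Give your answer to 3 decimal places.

0.044

X ~ Binomial(13, 0.16); P(5 ≤ X ≤ 7) = Σ C(13,k) p^k (1−p)^(13−k) over k:
  k=5: C(13,5)·0.16^5·0.84^8 = 0.03345
  k=6: C(13,6)·0.16^6·0.84^7 = 0.00850
  k=7: C(13,7)·0.16^7·0.84^6 = 0.00162
Total = 0.04357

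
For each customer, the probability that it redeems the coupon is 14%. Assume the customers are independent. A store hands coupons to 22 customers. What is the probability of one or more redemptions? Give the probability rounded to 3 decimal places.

P(at least one) = 1 − P(none) = 1 − (1 − 0.14)^22
= 1 − 0.03622 = 0.96378

0.964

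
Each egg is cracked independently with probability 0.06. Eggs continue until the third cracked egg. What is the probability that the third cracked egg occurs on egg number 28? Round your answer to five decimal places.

Y = trial on which the third success occurs; negative binomial, r=3, p=0.06.
P(Y=28) = C(27,2) · p^3 · (1−p)^25
= 351 · 0.000216 · 0.21291 = 0.0161420

0.01614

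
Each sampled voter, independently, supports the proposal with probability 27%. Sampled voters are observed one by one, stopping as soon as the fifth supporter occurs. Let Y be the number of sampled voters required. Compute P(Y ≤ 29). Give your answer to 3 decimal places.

0.924

Finishing within 29 sampled voters ⇔ at least 5 successes in the first 29. With X ~ Binomial(29, 0.27), P(Y ≤ 29) = 1 − P(X ≤ 4).
  k=0: C(29,0)·0.27^0·0.73^29 = 0.00011
  k=1: C(29,1)·0.27^1·0.73^28 = 0.00117
  k=2: C(29,2)·0.27^2·0.73^27 = 0.00604
  k=3: C(29,3)·0.27^3·0.73^26 = 0.02010
  k=4: C(29,4)·0.27^4·0.73^25 = 0.04833
1 − 0.07575 = 0.92425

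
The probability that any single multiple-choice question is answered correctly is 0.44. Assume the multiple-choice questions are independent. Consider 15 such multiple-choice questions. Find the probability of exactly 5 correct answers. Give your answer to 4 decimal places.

X ~ Binomial(n=15, p=0.44).
P(X=5) = C(15,5) · p^5 · (1−p)^10
= 3003 · 0.016492 · 0.0030331 = 0.150210

0.1502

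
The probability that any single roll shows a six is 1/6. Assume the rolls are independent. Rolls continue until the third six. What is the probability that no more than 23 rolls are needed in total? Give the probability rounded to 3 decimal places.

Finishing within 23 rolls ⇔ at least 3 successes in the first 23. With X ~ Binomial(23, 0.166667), P(Y ≤ 23) = 1 − P(X ≤ 2).
  k=0: C(23,0)·0.166667^0·0.833333^23 = 0.01509
  k=1: C(23,1)·0.166667^1·0.833333^22 = 0.06944
  k=2: C(23,2)·0.166667^2·0.833333^21 = 0.15276
1 − 0.23729 = 0.76271

0.763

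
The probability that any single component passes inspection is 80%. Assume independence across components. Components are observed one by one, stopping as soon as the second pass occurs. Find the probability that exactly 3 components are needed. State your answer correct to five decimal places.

Y = trial on which the second success occurs; negative binomial, r=2, p=0.80.
P(Y=3) = C(2,1) · p^2 · (1−p)^1
= 2 · 0.64 · 0.2 = 0.2560000

0.25600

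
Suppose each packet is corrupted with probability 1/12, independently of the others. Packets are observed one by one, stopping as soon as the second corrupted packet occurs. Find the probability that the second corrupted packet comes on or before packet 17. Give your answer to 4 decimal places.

0.4201

Finishing within 17 packets ⇔ at least 2 successes in the first 17. With X ~ Binomial(17, 0.083333), P(Y ≤ 17) = 1 − P(X ≤ 1).
  k=0: C(17,0)·0.083333^0·0.916667^17 = 0.227821
  k=1: C(17,1)·0.083333^1·0.916667^16 = 0.352088
1 − 0.579909 = 0.420091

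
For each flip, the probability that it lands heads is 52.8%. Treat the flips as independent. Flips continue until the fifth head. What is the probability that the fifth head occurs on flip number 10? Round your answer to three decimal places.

Y = trial on which the fifth success occurs; negative binomial, r=5, p=0.528.
P(Y=10) = C(9,4) · p^5 · (1−p)^5
= 126 · 0.041036 · 0.023427 = 0.12113

0.121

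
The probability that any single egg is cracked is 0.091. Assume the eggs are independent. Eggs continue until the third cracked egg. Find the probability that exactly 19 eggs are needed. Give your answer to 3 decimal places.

Y = trial on which the third success occurs; negative binomial, r=3, p=0.091.
P(Y=19) = C(18,2) · p^3 · (1−p)^16
= 153 · 0.00075357 · 0.21728 = 0.02505

0.025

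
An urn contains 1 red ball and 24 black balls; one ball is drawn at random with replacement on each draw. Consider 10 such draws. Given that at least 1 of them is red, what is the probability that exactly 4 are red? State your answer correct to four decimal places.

X ~ Binomial(10, 0.04). Want P(X=4 | X≥1) = P(X=4) / P(X≥1).
P(X=4) = C(10,4)·0.04^4·0.96^6 = 0.000421
P(X≥1) = 1 − 0.664833 = 0.335167
Ratio = 0.000421 / 0.335167 = 0.001256

0.0013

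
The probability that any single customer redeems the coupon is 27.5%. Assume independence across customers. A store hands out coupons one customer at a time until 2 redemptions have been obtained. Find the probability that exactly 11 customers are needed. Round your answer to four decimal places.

0.0419

Y = trial on which the second success occurs; negative binomial, r=2, p=0.275.
P(Y=11) = C(10,1) · p^2 · (1−p)^9
= 10 · 0.075625 · 0.05534 = 0.041851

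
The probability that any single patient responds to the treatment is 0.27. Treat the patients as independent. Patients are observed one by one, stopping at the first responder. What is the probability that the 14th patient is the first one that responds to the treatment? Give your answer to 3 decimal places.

0.005

Geometric (trials to first success), p = 0.27.
P(Y = 14) = (1−p)^13 · p = 0.016718 · 0.27 = 0.00451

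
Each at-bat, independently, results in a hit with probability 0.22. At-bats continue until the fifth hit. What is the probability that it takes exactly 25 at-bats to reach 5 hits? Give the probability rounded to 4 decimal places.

Y = trial on which the fifth success occurs; negative binomial, r=5, p=0.22.
P(Y=25) = C(24,4) · p^5 · (1−p)^20
= 10626 · 0.00051536 · 0.0069485 = 0.038052

0.0381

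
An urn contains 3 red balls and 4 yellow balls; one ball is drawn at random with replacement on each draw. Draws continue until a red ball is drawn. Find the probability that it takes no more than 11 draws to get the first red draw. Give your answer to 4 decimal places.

Y = number of draws to the first success; geometric, p = 0.428571.
P(Y ≤ 11) = 1 − (1−p)^11 = 1 − 0.002121 = 0.997879

0.9979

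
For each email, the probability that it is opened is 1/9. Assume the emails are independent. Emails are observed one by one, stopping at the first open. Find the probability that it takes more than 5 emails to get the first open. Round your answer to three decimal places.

Y = number of emails to the first success; geometric, p = 0.111111.
P(Y > 5) = P(first 5 all fail) = (1−p)^5 = 0.55493

0.555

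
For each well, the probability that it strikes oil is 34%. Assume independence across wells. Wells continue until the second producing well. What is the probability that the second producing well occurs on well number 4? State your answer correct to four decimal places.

0.1511

Y = trial on which the second success occurs; negative binomial, r=2, p=0.34.
P(Y=4) = C(3,1) · p^2 · (1−p)^2
= 3 · 0.1156 · 0.4356 = 0.151066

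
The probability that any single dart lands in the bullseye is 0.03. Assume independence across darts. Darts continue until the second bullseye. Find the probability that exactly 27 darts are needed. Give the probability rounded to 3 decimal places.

Y = trial on which the second success occurs; negative binomial, r=2, p=0.03.
P(Y=27) = C(26,1) · p^2 · (1−p)^25
= 26 · 0.0009 · 0.46697 = 0.01093

0.011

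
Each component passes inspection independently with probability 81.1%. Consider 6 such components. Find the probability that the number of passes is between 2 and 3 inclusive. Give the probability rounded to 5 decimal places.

X ~ Binomial(6, 0.811); P(2 ≤ X ≤ 3) = Σ C(6,k) p^k (1−p)^(6−k) over k:
  k=2: C(6,2)·0.811^2·0.189^4 = 0.0125887
  k=3: C(6,3)·0.811^3·0.189^3 = 0.0720241
Total = 0.0846128

0.08461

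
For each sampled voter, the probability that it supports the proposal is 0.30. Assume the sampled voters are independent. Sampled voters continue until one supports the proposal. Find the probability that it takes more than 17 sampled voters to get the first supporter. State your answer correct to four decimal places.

0.0023

Y = number of sampled voters to the first success; geometric, p = 0.30.
P(Y > 17) = P(first 17 all fail) = (1−p)^17 = 0.002326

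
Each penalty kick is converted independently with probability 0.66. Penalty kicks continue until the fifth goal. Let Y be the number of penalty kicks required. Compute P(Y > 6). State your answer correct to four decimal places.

0.6619

Needing more than 6 penalty kicks ⇔ fewer than 5 successes in the first 6. With X ~ Binomial(6, 0.66), P(Y > 6) = P(X ≤ 4).
  k=0: C(6,0)·0.66^0·0.34^6 = 0.001545
  k=1: C(6,1)·0.66^1·0.34^5 = 0.017992
  k=2: C(6,2)·0.66^2·0.34^4 = 0.087316
  k=3: C(6,3)·0.66^3·0.34^3 = 0.225995
  k=4: C(6,4)·0.66^4·0.34^2 = 0.329022
P(X ≤ 4) = 0.661870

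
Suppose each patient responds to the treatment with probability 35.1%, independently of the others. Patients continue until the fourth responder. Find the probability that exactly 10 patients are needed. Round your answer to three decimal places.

0.095

Y = trial on which the fourth success occurs; negative binomial, r=4, p=0.351.
P(Y=10) = C(9,3) · p^4 · (1−p)^6
= 84 · 0.015178 · 0.074725 = 0.09527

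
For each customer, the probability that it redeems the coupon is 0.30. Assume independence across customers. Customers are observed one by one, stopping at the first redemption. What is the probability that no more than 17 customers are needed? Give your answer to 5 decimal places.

0.99767

Y = number of customers to the first success; geometric, p = 0.30.
P(Y ≤ 17) = 1 − (1−p)^17 = 1 − 0.0023263 = 0.9976737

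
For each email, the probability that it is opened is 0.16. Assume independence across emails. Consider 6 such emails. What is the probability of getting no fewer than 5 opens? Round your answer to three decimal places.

0.001

X ~ Binomial(6, 0.16); P(X ≥ 5) = Σ C(6,k) p^k (1−p)^(6−k) over k:
  k=5: C(6,5)·0.16^5·0.84^1 = 0.00053
  k=6: C(6,6)·0.16^6·0.84^0 = 0.00002
Total = 0.00055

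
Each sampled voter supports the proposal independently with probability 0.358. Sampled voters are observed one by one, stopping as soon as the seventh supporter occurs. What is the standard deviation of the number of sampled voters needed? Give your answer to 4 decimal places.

5.9215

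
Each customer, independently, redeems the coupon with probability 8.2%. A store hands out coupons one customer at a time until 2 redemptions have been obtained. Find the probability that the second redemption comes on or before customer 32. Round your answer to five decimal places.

Finishing within 32 customers ⇔ at least 2 successes in the first 32. With X ~ Binomial(32, 0.082), P(Y ≤ 32) = 1 − P(X ≤ 1).
  k=0: C(32,0)·0.082^0·0.918^32 = 0.0647092
  k=1: C(32,1)·0.082^1·0.918^31 = 0.1849639
1 − 0.2496731 = 0.7503269

0.75033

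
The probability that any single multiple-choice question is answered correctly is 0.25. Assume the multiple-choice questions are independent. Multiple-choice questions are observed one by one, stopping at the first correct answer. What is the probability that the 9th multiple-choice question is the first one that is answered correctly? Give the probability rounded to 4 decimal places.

Geometric (trials to first success), p = 0.25.
P(Y = 9) = (1−p)^8 · p = 0.10011 · 0.25 = 0.025028

0.0250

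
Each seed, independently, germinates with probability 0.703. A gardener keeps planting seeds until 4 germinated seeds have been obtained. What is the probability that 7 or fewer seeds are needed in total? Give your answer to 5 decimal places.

0.87782

Finishing within 7 seeds ⇔ at least 4 successes in the first 7. With X ~ Binomial(7, 0.703), P(Y ≤ 7) = 1 − P(X ≤ 3).
  k=0: C(7,0)·0.703^0·0.297^7 = 0.0002038
  k=1: C(7,1)·0.703^1·0.297^6 = 0.0033775
  k=2: C(7,2)·0.703^2·0.297^5 = 0.0239835
  k=3: C(7,3)·0.703^3·0.297^4 = 0.0946150
1 − 0.1221798 = 0.8778202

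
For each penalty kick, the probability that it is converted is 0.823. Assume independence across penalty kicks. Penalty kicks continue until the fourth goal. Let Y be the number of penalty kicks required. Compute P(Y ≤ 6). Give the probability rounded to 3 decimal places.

0.927

Finishing within 6 penalty kicks ⇔ at least 4 successes in the first 6. With X ~ Binomial(6, 0.823), P(Y ≤ 6) = 1 − P(X ≤ 3).
  k=0: C(6,0)·0.823^0·0.177^6 = 0.00003
  k=1: C(6,1)·0.823^1·0.177^5 = 0.00086
  k=2: C(6,2)·0.823^2·0.177^4 = 0.00997
  k=3: C(6,3)·0.823^3·0.177^3 = 0.06182
1 − 0.07268 = 0.92732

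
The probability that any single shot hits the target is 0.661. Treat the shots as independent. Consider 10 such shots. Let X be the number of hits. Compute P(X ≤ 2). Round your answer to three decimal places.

0.004

X ~ Binomial(10, 0.661); P(X ≤ 2) = Σ C(10,k) p^k (1−p)^(10−k) over k:
  k=0: C(10,0)·0.661^0·0.339^10 = 0.00002
  k=1: C(10,1)·0.661^1·0.339^9 = 0.00039
  k=2: C(10,2)·0.661^2·0.339^8 = 0.00343
Total = 0.00384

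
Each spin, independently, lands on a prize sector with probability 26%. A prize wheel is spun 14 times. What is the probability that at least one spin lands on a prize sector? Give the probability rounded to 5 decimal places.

0.98523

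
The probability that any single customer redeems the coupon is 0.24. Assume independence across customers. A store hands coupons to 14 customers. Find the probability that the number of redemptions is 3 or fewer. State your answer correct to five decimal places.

X ~ Binomial(14, 0.24); P(X ≤ 3) = Σ C(14,k) p^k (1−p)^(14−k) over k:
  k=0: C(14,0)·0.24^0·0.76^14 = 0.0214482
  k=1: C(14,1)·0.24^1·0.76^13 = 0.0948235
  k=2: C(14,2)·0.24^2·0.76^12 = 0.1946377
  k=3: C(14,3)·0.24^3·0.76^11 = 0.2458582
Total = 0.5567675

0.55677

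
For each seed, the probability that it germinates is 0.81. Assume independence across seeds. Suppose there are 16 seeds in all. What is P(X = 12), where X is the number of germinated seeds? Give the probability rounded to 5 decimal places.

X ~ Binomial(n=16, p=0.81).
P(X=12) = C(16,12) · p^12 · (1−p)^4
= 1820 · 0.079766 · 0.0013032 = 0.1891934

0.18919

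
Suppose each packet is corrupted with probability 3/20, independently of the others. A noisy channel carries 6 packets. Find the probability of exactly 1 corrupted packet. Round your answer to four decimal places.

X ~ Binomial(n=6, p=0.15).
P(X=1) = C(6,1) · p^1 · (1−p)^5
= 6 · 0.15 · 0.44371 = 0.399335

0.3993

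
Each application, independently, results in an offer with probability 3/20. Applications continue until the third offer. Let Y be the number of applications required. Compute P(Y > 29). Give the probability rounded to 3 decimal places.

0.168

Needing more than 29 applications ⇔ fewer than 3 successes in the first 29. With X ~ Binomial(29, 0.15), P(Y > 29) = P(X ≤ 2).
  k=0: C(29,0)·0.15^0·0.85^29 = 0.00898
  k=1: C(29,1)·0.15^1·0.85^28 = 0.04594
  k=2: C(29,2)·0.15^2·0.85^27 = 0.11351
P(X ≤ 2) = 0.16843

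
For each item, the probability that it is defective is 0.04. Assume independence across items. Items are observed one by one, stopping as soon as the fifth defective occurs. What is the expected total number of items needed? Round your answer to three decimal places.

125.000

Y = total items until the fifth success; negative binomial with r=5, p=0.04.
E[Y] = r / p = 5 / 0.04 = 125.00000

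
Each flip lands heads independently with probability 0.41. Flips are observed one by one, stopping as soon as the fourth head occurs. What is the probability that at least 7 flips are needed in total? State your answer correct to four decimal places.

Needing more than 6 flips ⇔ fewer than 4 successes in the first 6. With X ~ Binomial(6, 0.41), P(Y > 6) = P(X ≤ 3).
  k=0: C(6,0)·0.41^0·0.59^6 = 0.042181
  k=1: C(6,1)·0.41^1·0.59^5 = 0.175871
  k=2: C(6,2)·0.41^2·0.59^4 = 0.305539
  k=3: C(6,3)·0.41^3·0.59^3 = 0.283099
P(X ≤ 3) = 0.806690

0.8067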